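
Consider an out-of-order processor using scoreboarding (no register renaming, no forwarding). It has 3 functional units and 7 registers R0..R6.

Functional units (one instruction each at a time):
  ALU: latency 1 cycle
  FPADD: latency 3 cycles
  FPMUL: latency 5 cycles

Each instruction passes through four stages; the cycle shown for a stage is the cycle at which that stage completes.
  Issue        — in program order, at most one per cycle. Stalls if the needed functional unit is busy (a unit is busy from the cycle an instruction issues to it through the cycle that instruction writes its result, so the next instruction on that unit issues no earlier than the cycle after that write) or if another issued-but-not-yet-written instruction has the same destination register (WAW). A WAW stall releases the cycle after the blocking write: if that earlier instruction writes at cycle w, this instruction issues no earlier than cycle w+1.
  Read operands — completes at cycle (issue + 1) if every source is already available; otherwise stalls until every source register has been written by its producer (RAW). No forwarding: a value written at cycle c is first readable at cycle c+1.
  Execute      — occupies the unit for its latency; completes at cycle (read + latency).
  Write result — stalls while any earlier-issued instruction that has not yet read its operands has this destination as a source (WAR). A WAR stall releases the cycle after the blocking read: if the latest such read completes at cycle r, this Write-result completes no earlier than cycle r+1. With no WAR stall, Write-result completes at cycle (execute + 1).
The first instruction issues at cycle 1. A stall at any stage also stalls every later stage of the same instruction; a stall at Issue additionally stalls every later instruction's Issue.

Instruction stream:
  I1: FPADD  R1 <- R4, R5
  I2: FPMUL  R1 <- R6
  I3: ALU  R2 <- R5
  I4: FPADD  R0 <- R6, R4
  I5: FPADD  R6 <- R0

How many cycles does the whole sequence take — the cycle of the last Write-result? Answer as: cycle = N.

t=1  I1→FPADD
t=2  I1 RO
t=5  I1 EX
t=6  I1 WR R1
t=7  I2→FPMUL
t=8  I2 RO · I3→ALU
t=9  I3 RO · I4→FPADD
t=10  I3 EX · I4 RO
t=11  I3 WR R2
t=13  I2 EX · I4 EX
t=14  I2 WR R1 · I4 WR R0
t=15  I5→FPADD
t=16  I5 RO
t=19  I5 EX
t=20  I5 WR R6

cycle = 20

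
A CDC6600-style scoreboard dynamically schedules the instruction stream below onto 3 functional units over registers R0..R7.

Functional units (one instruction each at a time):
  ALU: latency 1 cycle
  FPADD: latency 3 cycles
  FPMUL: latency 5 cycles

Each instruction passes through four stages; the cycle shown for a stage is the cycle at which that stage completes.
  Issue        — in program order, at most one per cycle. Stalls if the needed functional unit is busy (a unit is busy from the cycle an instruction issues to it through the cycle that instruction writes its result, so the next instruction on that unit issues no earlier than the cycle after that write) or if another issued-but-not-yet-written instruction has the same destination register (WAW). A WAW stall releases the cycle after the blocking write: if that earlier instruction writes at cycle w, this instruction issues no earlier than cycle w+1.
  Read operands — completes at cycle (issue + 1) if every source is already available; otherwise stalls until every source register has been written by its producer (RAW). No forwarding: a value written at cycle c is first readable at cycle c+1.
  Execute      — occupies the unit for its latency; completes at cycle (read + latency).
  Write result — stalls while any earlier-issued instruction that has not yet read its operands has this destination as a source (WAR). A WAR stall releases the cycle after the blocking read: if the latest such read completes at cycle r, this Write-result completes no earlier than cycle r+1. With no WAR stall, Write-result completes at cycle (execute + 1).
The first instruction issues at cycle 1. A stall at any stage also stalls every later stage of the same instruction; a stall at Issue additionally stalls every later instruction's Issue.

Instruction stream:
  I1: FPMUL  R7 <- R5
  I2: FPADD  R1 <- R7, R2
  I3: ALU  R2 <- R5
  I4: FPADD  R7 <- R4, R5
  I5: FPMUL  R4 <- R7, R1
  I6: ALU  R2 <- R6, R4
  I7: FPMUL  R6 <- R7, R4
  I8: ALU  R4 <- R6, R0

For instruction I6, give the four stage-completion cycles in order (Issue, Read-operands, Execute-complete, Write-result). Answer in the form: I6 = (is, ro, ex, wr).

I6 = (16, 27, 28, 29)

[I1] 1/2/7/8
[I2] 2/9/12/13  (RAW R7: wait I1 write@8)
[I3] 3/4/5/10  (WAR R2: wait I2 read@9)
[I4] 14/15/18/19  (struct: FPADD busy until I2 writes@13)
[I5] 15/20/25/26  (RAW R7: wait I4 write@19)
[I6] 16/27/28/29  (RAW R4: wait I5 write@26)
[I7] 27/28/33/34  (struct: FPMUL busy until I5 writes@26)
[I8] 30/35/36/37  (struct: ALU busy until I6 writes@29; RAW R6: wait I7 write@34)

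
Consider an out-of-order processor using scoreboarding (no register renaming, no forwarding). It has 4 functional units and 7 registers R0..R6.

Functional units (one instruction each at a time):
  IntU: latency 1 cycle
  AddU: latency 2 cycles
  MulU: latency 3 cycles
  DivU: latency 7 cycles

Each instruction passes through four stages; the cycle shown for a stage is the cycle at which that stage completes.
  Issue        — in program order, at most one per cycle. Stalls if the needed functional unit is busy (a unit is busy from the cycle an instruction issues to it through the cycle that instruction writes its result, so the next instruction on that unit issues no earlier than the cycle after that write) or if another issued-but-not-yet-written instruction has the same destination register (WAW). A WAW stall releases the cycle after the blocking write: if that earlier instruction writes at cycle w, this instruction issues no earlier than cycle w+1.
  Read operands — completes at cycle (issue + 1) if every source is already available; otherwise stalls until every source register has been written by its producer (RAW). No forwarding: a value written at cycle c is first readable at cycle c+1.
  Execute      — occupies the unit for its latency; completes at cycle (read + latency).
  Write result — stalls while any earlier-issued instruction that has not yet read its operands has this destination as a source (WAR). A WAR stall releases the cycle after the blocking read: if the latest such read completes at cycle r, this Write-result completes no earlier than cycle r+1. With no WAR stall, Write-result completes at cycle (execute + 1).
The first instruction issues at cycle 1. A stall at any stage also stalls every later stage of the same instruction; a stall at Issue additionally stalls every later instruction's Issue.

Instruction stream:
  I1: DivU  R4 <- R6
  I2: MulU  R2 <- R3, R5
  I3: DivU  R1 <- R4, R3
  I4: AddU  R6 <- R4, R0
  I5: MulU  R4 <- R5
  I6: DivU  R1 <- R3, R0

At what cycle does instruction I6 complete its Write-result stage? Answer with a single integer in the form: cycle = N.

cycle = 30

I1: IS=1 RO=2 EX=9 WR=10
I2: IS=2 RO=3 EX=6 WR=7
I3: IS=11 RO=12 EX=19 WR=20  [struct: DivU busy until I1 writes@10]
I4: IS=12 RO=13 EX=15 WR=16
I5: IS=13 RO=14 EX=17 WR=18
I6: IS=21 RO=22 EX=29 WR=30  [struct: DivU busy until I3 writes@20]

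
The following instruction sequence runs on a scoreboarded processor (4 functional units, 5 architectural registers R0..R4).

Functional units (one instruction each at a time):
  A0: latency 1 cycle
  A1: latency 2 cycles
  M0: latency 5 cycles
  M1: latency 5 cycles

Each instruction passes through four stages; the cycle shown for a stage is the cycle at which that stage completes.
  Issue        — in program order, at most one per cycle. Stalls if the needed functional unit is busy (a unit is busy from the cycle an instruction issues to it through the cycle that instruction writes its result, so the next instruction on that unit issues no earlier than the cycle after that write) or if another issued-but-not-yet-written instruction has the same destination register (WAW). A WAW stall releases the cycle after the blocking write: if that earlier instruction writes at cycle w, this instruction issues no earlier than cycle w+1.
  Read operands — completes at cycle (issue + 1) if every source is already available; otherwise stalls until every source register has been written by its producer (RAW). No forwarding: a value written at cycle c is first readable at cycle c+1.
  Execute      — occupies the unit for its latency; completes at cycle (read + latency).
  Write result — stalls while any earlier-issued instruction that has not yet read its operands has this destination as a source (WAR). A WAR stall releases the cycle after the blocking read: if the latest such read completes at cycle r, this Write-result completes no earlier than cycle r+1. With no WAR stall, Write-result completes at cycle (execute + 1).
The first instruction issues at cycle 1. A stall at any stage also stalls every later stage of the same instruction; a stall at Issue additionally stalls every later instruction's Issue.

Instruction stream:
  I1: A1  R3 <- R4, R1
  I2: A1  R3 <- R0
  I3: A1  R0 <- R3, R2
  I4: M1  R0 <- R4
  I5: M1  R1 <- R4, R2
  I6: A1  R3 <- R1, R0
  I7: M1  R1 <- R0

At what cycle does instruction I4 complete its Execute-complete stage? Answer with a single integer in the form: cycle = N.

  I1 | 1 | 2 | 4 | 5
  I2 | 6 | 7 | 9 | 10   struct: A1 busy until I1 writes@5
  I3 | 11 | 12 | 14 | 15   struct: A1 busy until I2 writes@10
  I4 | 16 | 17 | 22 | 23   WAW R0: wait I3 write@15
  I5 | 24 | 25 | 30 | 31   struct: M1 busy until I4 writes@23
  I6 | 25 | 32 | 34 | 35   RAW R1: wait I5 write@31
  I7 | 32 | 33 | 38 | 39   struct: M1 busy until I5 writes@31

cycle = 22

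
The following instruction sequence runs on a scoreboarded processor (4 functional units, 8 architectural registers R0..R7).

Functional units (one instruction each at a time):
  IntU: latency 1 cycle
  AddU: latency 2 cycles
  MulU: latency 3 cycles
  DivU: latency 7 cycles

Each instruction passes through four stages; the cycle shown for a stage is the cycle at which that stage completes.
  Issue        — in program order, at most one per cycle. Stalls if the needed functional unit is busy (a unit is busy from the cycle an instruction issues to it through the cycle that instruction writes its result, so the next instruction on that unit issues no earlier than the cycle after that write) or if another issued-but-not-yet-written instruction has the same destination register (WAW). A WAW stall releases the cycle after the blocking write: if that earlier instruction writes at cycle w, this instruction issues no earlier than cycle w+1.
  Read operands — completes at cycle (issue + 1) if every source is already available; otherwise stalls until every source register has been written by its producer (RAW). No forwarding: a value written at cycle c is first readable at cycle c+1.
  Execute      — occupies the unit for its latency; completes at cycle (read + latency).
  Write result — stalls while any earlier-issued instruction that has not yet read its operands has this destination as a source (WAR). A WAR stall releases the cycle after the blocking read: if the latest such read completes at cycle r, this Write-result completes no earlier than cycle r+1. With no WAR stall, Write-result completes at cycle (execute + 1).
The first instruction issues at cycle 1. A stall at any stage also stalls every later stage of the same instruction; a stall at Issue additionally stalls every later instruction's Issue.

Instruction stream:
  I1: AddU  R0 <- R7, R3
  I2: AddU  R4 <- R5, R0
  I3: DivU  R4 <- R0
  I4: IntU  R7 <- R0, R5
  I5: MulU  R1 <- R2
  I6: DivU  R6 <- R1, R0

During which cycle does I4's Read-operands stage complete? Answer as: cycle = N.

t=1  I1→AddU
t=2  I1 RO
t=4  I1 EX
t=5  I1 WR R0
t=6  I2→AddU
t=7  I2 RO
t=9  I2 EX
t=10  I2 WR R4
t=11  I3→DivU
t=12  I3 RO, I4→IntU
t=13  I4 RO, I5→MulU
t=14  I4 EX, I5 RO
t=15  I4 WR R7
t=17  I5 EX
t=18  I5 WR R1
t=19  I3 EX
t=20  I3 WR R4
t=21  I6→DivU
t=22  I6 RO
t=29  I6 EX
t=30  I6 WR R6

cycle = 13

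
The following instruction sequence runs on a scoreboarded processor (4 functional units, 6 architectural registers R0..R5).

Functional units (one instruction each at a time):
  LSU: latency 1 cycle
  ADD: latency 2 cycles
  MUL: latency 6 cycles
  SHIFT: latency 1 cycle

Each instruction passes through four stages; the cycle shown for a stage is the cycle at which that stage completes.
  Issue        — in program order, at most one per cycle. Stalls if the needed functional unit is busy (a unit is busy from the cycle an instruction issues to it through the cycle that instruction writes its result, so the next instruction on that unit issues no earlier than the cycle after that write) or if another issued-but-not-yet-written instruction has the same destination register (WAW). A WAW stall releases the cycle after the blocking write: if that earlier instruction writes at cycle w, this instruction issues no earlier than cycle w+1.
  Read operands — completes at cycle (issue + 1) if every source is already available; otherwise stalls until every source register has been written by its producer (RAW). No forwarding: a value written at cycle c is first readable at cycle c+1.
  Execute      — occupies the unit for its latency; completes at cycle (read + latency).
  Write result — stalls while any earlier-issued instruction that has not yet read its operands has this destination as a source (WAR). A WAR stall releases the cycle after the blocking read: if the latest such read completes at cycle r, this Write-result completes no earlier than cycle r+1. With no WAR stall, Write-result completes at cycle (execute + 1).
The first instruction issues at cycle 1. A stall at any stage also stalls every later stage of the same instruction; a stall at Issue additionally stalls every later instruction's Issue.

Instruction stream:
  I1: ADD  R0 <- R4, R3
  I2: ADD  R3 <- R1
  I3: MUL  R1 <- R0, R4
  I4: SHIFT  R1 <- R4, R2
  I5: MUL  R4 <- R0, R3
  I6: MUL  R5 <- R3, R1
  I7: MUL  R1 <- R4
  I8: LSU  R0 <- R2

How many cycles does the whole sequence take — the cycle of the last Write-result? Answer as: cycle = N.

I1: IS=1 RO=2 EX=4 WR=5
I2: IS=6 RO=7 EX=9 WR=10  [struct: ADD busy until I1 writes@5]
I3: IS=7 RO=8 EX=14 WR=15
I4: IS=16 RO=17 EX=18 WR=19  [WAW R1: wait I3 write@15]
I5: IS=17 RO=18 EX=24 WR=25
I6: IS=26 RO=27 EX=33 WR=34  [struct: MUL busy until I5 writes@25]
I7: IS=35 RO=36 EX=42 WR=43  [struct: MUL busy until I6 writes@34]
I8: IS=36 RO=37 EX=38 WR=39

cycle = 43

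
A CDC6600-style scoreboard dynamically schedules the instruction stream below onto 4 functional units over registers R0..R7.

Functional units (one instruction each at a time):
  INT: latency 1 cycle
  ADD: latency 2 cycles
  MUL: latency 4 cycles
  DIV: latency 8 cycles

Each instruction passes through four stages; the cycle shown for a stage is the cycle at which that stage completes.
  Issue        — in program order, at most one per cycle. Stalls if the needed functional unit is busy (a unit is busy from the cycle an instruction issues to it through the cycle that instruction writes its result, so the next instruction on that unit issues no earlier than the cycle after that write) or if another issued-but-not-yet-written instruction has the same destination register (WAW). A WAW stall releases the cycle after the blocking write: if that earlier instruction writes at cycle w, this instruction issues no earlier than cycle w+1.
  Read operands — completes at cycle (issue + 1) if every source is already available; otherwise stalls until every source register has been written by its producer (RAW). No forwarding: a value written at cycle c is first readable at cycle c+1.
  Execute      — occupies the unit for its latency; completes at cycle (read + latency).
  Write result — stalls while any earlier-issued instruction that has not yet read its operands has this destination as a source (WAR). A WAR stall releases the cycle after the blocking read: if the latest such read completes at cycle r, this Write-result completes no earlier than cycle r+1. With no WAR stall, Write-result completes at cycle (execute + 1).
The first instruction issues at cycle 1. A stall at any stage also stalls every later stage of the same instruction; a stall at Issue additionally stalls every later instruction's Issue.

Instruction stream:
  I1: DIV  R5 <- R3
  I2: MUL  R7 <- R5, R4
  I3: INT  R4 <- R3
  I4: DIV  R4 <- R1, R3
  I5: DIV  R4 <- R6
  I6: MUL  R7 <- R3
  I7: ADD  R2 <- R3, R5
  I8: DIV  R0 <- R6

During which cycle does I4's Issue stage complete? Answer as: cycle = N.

c1: issue I1 (DIV)
c2: I1 read-ops, issue I2 (MUL)
c3: issue I3 (INT)
c4: I3 read-ops
c5: I3 finished on INT
c10: I1 finished on DIV
c11: I1→R5
c12: I2 read-ops
c13: I3→R4
c14: issue I4 (DIV)
c15: I4 read-ops
c16: I2 finished on MUL
c17: I2→R7
c23: I4 finished on DIV
c24: I4→R4
c25: issue I5 (DIV)
c26: I5 read-ops, issue I6 (MUL)
c27: I6 read-ops, issue I7 (ADD)
c28: I7 read-ops
c30: I7 finished on ADD
c31: I6 finished on MUL, I7→R2
c32: I6→R7
c34: I5 finished on DIV
c35: I5→R4
c36: issue I8 (DIV)
c37: I8 read-ops
c45: I8 finished on DIV
c46: I8→R0

cycle = 14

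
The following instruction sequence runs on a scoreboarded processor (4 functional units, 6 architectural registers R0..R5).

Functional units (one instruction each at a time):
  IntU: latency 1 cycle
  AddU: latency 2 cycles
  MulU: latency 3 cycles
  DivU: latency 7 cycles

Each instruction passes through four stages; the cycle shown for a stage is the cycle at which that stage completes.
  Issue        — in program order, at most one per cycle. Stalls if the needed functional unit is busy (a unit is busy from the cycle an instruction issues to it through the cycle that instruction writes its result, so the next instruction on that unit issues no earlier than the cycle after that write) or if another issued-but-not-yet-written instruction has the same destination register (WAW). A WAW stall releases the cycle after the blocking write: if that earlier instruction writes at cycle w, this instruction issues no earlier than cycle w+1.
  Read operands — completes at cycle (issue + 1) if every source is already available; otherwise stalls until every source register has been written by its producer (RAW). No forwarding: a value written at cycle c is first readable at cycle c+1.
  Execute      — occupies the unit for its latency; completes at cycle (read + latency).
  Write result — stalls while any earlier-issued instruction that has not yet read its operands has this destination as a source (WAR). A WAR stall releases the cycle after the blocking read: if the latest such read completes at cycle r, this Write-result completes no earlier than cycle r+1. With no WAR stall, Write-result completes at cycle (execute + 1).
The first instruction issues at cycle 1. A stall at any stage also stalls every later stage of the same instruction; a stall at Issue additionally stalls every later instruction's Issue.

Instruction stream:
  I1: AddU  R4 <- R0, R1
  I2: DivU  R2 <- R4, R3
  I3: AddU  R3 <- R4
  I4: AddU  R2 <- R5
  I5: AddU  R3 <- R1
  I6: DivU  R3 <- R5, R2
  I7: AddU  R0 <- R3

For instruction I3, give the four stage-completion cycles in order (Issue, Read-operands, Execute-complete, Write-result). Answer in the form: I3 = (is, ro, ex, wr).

I3 = (6, 7, 9, 10)

  I1 | 1 | 2 | 4 | 5
  I2 | 2 | 6 | 13 | 14   RAW R4: wait I1 write@5
  I3 | 6 | 7 | 9 | 10   struct: AddU busy until I1 writes@5
  I4 | 15 | 16 | 18 | 19   WAW R2: wait I2 write@14
  I5 | 20 | 21 | 23 | 24   struct: AddU busy until I4 writes@19
  I6 | 25 | 26 | 33 | 34   WAW R3: wait I5 write@24
  I7 | 26 | 35 | 37 | 38   RAW R3: wait I6 write@34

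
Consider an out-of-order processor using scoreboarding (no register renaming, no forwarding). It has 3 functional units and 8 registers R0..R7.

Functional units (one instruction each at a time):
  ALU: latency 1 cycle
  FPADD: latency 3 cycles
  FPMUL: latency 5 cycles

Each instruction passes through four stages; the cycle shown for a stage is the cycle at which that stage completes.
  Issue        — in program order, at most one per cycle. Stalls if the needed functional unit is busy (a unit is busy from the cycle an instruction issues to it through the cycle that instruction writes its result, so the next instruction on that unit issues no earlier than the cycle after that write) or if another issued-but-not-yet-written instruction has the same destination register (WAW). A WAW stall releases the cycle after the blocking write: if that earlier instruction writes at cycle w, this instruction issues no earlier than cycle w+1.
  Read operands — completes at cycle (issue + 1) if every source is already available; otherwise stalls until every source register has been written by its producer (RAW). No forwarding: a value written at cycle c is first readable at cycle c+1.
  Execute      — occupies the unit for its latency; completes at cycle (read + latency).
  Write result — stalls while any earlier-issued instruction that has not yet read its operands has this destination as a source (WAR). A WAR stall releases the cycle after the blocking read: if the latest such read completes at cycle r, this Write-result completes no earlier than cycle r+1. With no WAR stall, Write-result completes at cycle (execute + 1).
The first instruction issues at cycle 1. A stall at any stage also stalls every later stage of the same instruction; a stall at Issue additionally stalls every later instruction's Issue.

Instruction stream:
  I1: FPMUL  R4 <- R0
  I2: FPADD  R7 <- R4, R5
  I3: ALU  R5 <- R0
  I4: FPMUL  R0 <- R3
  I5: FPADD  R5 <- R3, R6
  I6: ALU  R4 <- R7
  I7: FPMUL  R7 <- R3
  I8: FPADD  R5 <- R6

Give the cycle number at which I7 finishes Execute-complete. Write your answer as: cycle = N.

t=1  issue I1 (FPMUL)
t=2  I1 read-ops · issue I2 (FPADD)
t=3  issue I3 (ALU)
t=4  I3 read-ops
t=5  I3 finished on ALU
t=7  I1 finished on FPMUL
t=8  I1→R4
t=9  I2 read-ops · issue I4 (FPMUL)
t=10  I3→R5 · I4 read-ops
t=12  I2 finished on FPADD
t=13  I2→R7
t=14  issue I5 (FPADD)
t=15  I4 finished on FPMUL · I5 read-ops · issue I6 (ALU)
t=16  I4→R0 · I6 read-ops
t=17  I6 finished on ALU · issue I7 (FPMUL)
t=18  I5 finished on FPADD · I6→R4 · I7 read-ops
t=19  I5→R5
t=20  issue I8 (FPADD)
t=21  I8 read-ops
t=23  I7 finished on FPMUL
t=24  I7→R7 · I8 finished on FPADD
t=25  I8→R5

cycle = 23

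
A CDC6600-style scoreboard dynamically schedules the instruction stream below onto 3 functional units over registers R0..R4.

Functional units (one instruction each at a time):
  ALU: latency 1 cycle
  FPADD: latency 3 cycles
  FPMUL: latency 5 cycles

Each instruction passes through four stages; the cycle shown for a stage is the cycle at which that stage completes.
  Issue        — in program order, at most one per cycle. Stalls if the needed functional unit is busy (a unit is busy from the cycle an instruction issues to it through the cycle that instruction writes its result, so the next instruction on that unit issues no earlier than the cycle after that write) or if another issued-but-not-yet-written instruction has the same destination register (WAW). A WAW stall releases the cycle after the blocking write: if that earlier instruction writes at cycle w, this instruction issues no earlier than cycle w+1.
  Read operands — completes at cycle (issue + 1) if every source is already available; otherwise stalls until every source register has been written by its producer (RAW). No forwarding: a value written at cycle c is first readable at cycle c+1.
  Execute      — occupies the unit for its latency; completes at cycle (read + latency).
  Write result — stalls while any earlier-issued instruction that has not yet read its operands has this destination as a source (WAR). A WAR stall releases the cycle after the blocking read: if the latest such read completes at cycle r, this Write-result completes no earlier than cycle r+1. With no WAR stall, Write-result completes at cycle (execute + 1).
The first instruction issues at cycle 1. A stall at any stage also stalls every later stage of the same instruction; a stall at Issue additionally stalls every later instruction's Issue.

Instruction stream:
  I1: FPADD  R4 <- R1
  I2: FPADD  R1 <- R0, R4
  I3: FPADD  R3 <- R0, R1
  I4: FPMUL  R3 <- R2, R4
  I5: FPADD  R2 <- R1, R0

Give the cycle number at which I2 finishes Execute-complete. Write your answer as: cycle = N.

  I1 | 1 | 2 | 5 | 6
  I2 | 7 | 8 | 11 | 12   struct: FPADD busy until I1 writes@6
  I3 | 13 | 14 | 17 | 18   struct: FPADD busy until I2 writes@12
  I4 | 19 | 20 | 25 | 26   WAW R3: wait I3 write@18
  I5 | 20 | 21 | 24 | 25

cycle = 11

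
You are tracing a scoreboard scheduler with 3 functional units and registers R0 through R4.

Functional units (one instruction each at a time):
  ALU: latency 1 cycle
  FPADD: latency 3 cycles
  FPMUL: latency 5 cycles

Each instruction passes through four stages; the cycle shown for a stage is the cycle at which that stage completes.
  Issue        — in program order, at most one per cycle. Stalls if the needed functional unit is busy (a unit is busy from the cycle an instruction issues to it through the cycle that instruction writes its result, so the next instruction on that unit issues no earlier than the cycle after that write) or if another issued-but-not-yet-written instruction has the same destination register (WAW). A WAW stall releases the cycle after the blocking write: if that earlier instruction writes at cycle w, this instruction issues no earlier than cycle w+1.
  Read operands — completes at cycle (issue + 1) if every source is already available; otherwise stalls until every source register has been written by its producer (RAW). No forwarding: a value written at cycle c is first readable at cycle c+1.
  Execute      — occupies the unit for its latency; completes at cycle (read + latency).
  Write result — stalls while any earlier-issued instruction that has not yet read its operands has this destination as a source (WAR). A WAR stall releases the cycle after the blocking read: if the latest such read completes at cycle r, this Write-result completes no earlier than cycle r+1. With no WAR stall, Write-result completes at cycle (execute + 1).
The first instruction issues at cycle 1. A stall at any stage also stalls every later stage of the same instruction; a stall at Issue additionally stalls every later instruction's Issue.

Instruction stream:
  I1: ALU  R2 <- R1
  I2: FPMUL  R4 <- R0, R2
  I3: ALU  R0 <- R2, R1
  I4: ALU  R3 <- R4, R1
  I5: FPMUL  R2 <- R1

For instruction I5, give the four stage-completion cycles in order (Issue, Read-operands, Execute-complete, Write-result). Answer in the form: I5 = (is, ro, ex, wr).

I5 = (12, 13, 18, 19)

I1: IS=1 RO=2 EX=3 WR=4
I2: IS=2 RO=5 EX=10 WR=11  [RAW R2: wait I1 write@4]
I3: IS=5 RO=6 EX=7 WR=8  [struct: ALU busy until I1 writes@4]
I4: IS=9 RO=12 EX=13 WR=14  [struct: ALU busy until I3 writes@8; RAW R4: wait I2 write@11]
I5: IS=12 RO=13 EX=18 WR=19  [struct: FPMUL busy until I2 writes@11]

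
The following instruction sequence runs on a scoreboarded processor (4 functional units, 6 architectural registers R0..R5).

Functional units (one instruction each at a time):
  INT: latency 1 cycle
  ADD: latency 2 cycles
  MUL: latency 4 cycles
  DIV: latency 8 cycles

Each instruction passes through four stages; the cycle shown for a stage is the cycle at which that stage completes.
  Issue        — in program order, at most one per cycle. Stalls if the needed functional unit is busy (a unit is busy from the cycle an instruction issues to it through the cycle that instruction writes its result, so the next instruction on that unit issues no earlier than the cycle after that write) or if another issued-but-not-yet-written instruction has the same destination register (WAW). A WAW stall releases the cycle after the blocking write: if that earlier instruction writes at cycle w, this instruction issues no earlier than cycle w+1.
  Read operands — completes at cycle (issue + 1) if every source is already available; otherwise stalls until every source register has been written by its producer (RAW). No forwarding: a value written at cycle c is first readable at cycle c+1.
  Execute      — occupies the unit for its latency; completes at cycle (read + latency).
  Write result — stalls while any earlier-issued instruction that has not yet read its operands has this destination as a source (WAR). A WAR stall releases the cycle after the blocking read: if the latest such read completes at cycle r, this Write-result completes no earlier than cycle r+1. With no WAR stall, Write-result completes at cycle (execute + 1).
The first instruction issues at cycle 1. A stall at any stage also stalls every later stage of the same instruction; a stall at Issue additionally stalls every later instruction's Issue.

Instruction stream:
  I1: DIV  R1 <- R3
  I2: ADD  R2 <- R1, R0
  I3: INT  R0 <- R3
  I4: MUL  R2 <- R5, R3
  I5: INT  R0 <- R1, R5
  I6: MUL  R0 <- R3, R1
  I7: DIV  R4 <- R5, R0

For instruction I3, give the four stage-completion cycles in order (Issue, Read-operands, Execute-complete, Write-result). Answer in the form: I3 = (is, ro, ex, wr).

[1] issue I1 (DIV)
[2] I1 read-ops; issue I2 (ADD)
[3] issue I3 (INT)
[4] I3 read-ops
[5] I3 finished on INT
[10] I1 finished on DIV
[11] I1→R1
[12] I2 read-ops
[13] I3→R0
[14] I2 finished on ADD
[15] I2→R2
[16] issue I4 (MUL)
[17] I4 read-ops; issue I5 (INT)
[18] I5 read-ops
[19] I5 finished on INT
[20] I5→R0
[21] I4 finished on MUL
[22] I4→R2
[23] issue I6 (MUL)
[24] I6 read-ops; issue I7 (DIV)
[28] I6 finished on MUL
[29] I6→R0
[30] I7 read-ops
[38] I7 finished on DIV
[39] I7→R4

I3 = (3, 4, 5, 13)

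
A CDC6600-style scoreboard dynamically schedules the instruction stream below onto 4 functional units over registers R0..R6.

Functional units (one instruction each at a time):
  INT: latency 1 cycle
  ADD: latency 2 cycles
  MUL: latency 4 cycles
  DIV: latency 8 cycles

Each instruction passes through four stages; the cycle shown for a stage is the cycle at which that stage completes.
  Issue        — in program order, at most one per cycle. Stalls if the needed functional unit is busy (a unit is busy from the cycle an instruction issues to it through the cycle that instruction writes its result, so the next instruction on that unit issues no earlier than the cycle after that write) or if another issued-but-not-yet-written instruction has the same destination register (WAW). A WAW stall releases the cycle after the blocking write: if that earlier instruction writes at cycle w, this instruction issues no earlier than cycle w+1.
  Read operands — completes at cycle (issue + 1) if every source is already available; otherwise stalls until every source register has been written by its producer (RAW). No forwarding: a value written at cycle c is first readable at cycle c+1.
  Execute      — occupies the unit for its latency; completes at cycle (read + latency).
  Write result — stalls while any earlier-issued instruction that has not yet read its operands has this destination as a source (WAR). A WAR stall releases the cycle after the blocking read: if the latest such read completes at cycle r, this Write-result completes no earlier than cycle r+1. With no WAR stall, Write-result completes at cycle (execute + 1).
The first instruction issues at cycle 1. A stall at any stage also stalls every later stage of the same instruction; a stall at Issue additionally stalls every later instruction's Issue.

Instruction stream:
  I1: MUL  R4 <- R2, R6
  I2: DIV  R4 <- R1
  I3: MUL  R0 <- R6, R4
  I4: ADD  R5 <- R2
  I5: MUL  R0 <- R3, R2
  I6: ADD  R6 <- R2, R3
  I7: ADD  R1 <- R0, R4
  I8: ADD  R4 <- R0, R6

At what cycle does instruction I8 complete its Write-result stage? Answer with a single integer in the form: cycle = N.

cycle = 40

1) issue 1, read 2, done 6, write 7
2) issue 8, read 9, done 17, write 18  <WAW R4: wait I1 write@7>
3) issue 9, read 19, done 23, write 24  <RAW R4: wait I2 write@18>
4) issue 10, read 11, done 13, write 14
5) issue 25, read 26, done 30, write 31  <struct: MUL busy until I3 writes@24>
6) issue 26, read 27, done 29, write 30
7) issue 31, read 32, done 34, write 35  <struct: ADD busy until I6 writes@30>
8) issue 36, read 37, done 39, write 40  <struct: ADD busy until I7 writes@35>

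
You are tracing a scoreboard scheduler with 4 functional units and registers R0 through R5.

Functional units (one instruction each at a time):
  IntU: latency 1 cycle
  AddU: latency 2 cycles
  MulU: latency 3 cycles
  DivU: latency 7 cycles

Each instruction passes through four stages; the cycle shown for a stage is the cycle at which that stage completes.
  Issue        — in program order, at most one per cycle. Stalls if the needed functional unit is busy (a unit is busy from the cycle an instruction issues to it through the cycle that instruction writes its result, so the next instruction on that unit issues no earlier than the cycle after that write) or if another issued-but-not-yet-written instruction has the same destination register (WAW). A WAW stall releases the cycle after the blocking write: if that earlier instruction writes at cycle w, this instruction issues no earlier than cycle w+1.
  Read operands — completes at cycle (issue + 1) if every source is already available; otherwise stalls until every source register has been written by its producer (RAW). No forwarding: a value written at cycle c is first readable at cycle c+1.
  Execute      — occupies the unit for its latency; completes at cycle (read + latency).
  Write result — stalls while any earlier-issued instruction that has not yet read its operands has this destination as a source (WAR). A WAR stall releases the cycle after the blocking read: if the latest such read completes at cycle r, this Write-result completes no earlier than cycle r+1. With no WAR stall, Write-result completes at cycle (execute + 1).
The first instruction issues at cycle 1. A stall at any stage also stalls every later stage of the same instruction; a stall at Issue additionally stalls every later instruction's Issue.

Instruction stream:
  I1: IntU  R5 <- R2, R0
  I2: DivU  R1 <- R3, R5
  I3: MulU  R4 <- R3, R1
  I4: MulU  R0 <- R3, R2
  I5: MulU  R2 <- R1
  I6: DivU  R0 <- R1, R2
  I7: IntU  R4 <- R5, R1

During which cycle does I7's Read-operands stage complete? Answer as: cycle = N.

cycle = 28

  I1 | 1 | 2 | 3 | 4
  I2 | 2 | 5 | 12 | 13   RAW R5: wait I1 write@4
  I3 | 3 | 14 | 17 | 18   RAW R1: wait I2 write@13
  I4 | 19 | 20 | 23 | 24   struct: MulU busy until I3 writes@18
  I5 | 25 | 26 | 29 | 30   struct: MulU busy until I4 writes@24
  I6 | 26 | 31 | 38 | 39   RAW R2: wait I5 write@30
  I7 | 27 | 28 | 29 | 30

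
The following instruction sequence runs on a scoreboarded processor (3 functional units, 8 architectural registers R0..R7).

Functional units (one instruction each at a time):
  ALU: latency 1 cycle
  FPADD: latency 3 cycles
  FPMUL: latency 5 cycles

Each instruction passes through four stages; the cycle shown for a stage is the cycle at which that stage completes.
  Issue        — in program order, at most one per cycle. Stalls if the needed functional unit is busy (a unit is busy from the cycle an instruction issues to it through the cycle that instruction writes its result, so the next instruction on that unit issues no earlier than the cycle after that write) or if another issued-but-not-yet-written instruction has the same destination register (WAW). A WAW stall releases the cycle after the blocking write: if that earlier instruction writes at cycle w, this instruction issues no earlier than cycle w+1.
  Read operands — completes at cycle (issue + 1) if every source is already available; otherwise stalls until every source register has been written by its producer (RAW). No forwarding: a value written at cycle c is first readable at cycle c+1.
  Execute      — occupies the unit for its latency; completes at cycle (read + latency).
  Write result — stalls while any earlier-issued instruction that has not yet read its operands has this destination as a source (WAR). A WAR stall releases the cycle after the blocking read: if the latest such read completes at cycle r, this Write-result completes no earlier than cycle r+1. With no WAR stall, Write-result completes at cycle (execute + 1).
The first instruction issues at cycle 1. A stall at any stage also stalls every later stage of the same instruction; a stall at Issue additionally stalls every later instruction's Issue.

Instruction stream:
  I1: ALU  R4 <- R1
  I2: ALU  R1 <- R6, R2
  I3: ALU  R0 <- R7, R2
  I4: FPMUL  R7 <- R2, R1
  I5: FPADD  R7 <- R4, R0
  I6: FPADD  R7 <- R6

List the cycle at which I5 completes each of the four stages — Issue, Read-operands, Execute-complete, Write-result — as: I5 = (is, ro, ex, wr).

I1: IS=1 RO=2 EX=3 WR=4
I2: IS=5 RO=6 EX=7 WR=8  [struct: ALU busy until I1 writes@4]
I3: IS=9 RO=10 EX=11 WR=12  [struct: ALU busy until I2 writes@8]
I4: IS=10 RO=11 EX=16 WR=17
I5: IS=18 RO=19 EX=22 WR=23  [WAW R7: wait I4 write@17]
I6: IS=24 RO=25 EX=28 WR=29  [struct: FPADD busy until I5 writes@23]

I5 = (18, 19, 22, 23)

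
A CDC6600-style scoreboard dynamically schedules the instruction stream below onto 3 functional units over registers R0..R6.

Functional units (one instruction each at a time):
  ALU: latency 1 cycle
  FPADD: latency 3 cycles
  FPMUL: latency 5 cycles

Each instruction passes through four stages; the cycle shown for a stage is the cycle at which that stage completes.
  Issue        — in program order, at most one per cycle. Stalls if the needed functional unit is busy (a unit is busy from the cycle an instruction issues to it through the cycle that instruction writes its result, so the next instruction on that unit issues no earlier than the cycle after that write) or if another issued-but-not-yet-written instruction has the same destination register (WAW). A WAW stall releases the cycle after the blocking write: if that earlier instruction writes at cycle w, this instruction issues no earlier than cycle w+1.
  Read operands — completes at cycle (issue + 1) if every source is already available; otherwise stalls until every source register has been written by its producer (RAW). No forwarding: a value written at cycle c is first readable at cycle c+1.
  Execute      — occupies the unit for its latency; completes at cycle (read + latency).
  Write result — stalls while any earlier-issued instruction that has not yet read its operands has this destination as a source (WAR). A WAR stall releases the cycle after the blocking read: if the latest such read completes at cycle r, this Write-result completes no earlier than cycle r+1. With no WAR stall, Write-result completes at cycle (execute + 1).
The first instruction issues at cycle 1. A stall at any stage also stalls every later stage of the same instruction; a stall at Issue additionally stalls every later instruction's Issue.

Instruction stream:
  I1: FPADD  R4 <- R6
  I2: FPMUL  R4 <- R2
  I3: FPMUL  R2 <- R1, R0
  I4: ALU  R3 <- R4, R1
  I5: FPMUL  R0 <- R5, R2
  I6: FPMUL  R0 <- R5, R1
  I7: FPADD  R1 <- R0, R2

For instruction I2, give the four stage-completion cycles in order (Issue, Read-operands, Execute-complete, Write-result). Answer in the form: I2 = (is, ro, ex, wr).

I2 = (7, 8, 13, 14)

I1  is:1  ro:2  ex:5  wr:6
I2  is:7  ro:8  ex:13  wr:14  — WAW R4: wait I1 write@6
I3  is:15  ro:16  ex:21  wr:22  — struct: FPMUL busy until I2 writes@14
I4  is:16  ro:17  ex:18  wr:19
I5  is:23  ro:24  ex:29  wr:30  — struct: FPMUL busy until I3 writes@22
I6  is:31  ro:32  ex:37  wr:38  — struct: FPMUL busy until I5 writes@30
I7  is:32  ro:39  ex:42  wr:43  — RAW R0: wait I6 write@38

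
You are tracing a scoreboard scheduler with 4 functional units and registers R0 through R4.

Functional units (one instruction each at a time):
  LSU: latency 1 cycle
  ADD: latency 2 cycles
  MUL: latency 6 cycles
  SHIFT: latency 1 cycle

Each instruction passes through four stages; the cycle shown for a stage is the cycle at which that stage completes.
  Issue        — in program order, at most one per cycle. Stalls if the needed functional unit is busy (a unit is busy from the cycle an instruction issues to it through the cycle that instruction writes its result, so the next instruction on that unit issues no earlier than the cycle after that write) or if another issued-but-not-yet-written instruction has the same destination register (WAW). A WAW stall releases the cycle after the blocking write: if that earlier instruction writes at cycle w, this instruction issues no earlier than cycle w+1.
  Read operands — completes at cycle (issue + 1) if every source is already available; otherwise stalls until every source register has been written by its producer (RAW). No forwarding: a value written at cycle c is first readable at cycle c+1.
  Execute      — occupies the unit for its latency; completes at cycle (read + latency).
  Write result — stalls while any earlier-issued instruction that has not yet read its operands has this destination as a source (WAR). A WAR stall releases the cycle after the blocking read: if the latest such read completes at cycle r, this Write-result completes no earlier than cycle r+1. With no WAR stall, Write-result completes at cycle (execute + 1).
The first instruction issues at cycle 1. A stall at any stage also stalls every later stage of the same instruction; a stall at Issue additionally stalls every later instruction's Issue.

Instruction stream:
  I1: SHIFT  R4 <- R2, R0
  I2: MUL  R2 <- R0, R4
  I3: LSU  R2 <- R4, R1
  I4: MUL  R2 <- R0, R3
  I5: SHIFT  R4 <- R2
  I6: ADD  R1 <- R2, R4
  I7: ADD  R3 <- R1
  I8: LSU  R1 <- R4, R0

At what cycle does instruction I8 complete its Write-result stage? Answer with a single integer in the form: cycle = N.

t=1  I1→SHIFT
t=2  I1 RO | I2→MUL
t=3  I1 EX
t=4  I1 WR R4
t=5  I2 RO
t=11  I2 EX
t=12  I2 WR R2
t=13  I3→LSU
t=14  I3 RO
t=15  I3 EX
t=16  I3 WR R2
t=17  I4→MUL
t=18  I4 RO | I5→SHIFT
t=19  I6→ADD
t=24  I4 EX
t=25  I4 WR R2
t=26  I5 RO
t=27  I5 EX
t=28  I5 WR R4
t=29  I6 RO
t=31  I6 EX
t=32  I6 WR R1
t=33  I7→ADD
t=34  I7 RO | I8→LSU
t=35  I8 RO
t=36  I7 EX | I8 EX
t=37  I7 WR R3 | I8 WR R1

cycle = 37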